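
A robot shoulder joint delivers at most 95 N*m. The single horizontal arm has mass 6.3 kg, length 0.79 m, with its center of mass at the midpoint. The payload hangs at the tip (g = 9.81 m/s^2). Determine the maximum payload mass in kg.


tau_arm = m_arm*g*(L/2) = 6.3*9.81*0.79/2 = 24.4122 N*m
tau_payload = tau_max - tau_arm = 95 - 24.4122 = 70.5878
m_payload = tau_payload / (g*L) = 70.5878 / (9.81*0.79) = 9.1082

9.1082 kg


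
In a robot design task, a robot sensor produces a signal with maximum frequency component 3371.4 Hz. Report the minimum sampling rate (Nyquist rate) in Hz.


f_s,min = 2*f_max = 2*3371.4 = 6742.8000

6742.8000 Hz


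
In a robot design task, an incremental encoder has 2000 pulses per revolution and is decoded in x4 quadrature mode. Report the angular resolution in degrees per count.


resolution = 360 / (PPR * 4) = 360 / 8000 = 0.0450

0.0450 degrees


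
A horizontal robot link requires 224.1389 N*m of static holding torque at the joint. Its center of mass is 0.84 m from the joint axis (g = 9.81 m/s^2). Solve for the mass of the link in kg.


m = tau / (g*L) = 224.1389 / (9.81 * 0.84) = 27.2000

27.2000 kg


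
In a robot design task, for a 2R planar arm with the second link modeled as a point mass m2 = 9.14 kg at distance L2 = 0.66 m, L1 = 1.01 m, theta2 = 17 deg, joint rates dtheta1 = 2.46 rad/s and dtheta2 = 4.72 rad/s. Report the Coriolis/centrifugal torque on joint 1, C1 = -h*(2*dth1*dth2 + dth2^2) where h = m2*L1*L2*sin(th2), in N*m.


h = m2*L1*L2*sin(th2) = 9.14*1.01*0.66*sin(17 deg) = 1.781340
C1 = -h*(2*2.46*4.72 + 4.72^2) = -1.781340*45.5008 = -81.0524

-81.0524 N*m


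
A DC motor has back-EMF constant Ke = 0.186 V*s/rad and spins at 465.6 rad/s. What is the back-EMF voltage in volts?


V_emf = Ke * omega = 0.186*465.6 = 86.6016

86.6016 V


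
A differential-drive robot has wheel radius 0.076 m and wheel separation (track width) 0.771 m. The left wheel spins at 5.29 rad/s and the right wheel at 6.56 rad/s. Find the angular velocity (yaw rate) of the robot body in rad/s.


omega = r*(wR - wL)/L = 0.076*(6.56 - (5.29))/0.771 = 0.1252

0.1252 rad/s


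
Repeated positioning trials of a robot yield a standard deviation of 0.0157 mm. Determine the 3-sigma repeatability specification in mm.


repeatability = 3*sigma = 3*0.0157 = 0.0471

0.0471 mm


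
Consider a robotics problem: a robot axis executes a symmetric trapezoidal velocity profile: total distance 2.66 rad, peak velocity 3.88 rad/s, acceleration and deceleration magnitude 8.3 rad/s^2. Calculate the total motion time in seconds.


t_acc = v/a = 3.88/8.3 = 0.467470 s
d_acc = v^2/(2a) = 0.906892 rad (each ramp)
d_cruise = 2.66 - 2*0.906892 = 0.846216 rad
t_cruise = 0.846216/3.88 = 0.218097 s
t_total = 2*0.467470 + 0.218097 = 1.1530

1.1530 s


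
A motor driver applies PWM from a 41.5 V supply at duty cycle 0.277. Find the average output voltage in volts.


V_avg = V_supply * D = 41.5*0.277 = 11.4955

11.4955 V


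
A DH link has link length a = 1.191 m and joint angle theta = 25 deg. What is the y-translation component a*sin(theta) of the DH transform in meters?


a*sin(theta) = 1.191*sin(25 deg) = 0.5033

0.5033 m


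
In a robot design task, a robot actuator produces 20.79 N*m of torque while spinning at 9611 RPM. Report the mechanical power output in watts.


omega = 9611 * 2*pi/60 = 1006.461566 rad/s
P = tau * omega = 20.79 * 1006.461566 = 20924.3360

20924.3360 W


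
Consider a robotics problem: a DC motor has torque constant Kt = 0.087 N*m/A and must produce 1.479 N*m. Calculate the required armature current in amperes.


I = tau / Kt = 1.479/0.087 = 17.0000

17.0000 A


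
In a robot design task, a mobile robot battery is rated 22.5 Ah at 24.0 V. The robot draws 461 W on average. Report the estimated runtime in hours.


E = 22.5*24.0 = 540.0000 Wh
t = E/P = 540.0000/461 = 1.1714

1.1714 hours


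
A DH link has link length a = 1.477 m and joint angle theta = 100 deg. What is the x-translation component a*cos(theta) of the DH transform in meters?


a*cos(theta) = 1.477*cos(100 deg) = -0.2565

-0.2565 m


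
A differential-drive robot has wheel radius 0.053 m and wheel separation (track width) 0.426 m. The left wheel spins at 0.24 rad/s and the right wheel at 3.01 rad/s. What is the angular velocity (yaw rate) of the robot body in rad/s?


omega = r*(wR - wL)/L = 0.053*(3.01 - (0.24))/0.426 = 0.3446

0.3446 rad/s


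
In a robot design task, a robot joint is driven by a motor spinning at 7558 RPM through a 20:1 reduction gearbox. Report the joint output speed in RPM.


omega_joint = omega_motor / N = 7558 / 20 = 377.9000

377.9000 RPM


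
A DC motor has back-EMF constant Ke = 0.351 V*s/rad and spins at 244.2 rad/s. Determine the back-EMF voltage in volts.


V_emf = Ke * omega = 0.351*244.2 = 85.7142

85.7142 V


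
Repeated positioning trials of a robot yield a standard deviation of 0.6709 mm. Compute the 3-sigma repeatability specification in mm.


repeatability = 3*sigma = 3*0.6709 = 2.0127

2.0127 mm


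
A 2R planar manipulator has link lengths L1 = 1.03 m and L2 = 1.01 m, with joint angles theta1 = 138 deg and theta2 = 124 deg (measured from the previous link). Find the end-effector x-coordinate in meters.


x = L1*cos(th1) + L2*cos(th1+th2) = 1.03*cos(138 deg) + 1.01*cos(262 deg) = -0.9060

-0.9060 m


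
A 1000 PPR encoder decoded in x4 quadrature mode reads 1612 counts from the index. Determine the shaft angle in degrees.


angle = counts * 360 / (PPR*4) = 1612 * 360 / 4000 = 145.0800

145.0800 degrees


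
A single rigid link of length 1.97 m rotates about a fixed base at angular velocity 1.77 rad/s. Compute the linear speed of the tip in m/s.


v = L*omega = 1.97 * 1.77 = 3.4869

3.4869 m/s


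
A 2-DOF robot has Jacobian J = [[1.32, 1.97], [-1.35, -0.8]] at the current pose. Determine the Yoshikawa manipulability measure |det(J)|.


det(J) = 1.32*-0.8 - (1.97)*(-1.35) = 1.6035
|det(J)| = 1.6035

1.6035


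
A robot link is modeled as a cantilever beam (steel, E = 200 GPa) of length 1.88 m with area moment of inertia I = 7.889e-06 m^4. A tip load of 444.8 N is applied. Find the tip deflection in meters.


delta = F*L^3/(3*E*I) = 444.8*1.88^3/(3*2.000e+11*7.889e-06)
      = 2955.5501056/4733400 = 6.2440e-04

6.2440e-04 m


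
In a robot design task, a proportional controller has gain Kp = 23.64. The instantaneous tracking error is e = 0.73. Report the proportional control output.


u_P = Kp * e = 23.64 * 0.73 = 17.2572

17.2572


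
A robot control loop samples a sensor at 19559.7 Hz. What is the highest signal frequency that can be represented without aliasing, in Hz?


f_max = f_s/2 = 19559.7/2 = 9779.8500

9779.8500 Hz


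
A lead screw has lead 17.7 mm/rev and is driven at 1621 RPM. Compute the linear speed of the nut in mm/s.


v = lead * (RPM/60) = 17.7*1621/60 = 478.1950

478.1950 mm/s


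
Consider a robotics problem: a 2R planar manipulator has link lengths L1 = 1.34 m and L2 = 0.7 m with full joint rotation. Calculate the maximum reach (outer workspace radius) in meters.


r_max = L1 + L2 = 1.34 + 0.7 = 2.0400

2.0400 m


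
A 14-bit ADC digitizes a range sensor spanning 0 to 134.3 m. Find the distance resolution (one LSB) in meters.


res = range / 2^n = 134.3/2^14 = 134.3/16384 = 0.0082

0.0082 m


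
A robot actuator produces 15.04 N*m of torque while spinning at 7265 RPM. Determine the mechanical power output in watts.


omega = 7265 * 2*pi/60 = 760.789021 rad/s
P = tau * omega = 15.04 * 760.789021 = 11442.2669

11442.2669 W


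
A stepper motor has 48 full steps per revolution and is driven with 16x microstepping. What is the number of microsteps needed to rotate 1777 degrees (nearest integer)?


step_size = 360/(48*16) = 360/768 = 0.468750 deg
n = 1777/(360/768) = 1777*768/360 = 3790.9333 -> 3791

3791 steps


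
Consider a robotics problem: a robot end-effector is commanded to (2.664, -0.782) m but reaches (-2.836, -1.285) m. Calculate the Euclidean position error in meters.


dx = -2.836 - (2.664) = -5.5000, dy = -1.285 - (-0.782) = -0.5030
err = sqrt(30.250000 + 0.253009) = 5.5230

5.5230 m


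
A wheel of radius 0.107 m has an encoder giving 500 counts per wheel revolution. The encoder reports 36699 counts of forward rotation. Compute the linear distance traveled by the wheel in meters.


revs = 36699/500 = 73.398000
d = revs * 2*pi*r = 73.398000 * 2*pi*0.107 = 49.3455

49.3455 m


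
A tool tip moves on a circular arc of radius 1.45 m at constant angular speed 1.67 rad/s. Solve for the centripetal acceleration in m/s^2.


a_c = omega^2 * r = 1.67^2 * 1.45 = 4.0439

4.0439 m/s^2


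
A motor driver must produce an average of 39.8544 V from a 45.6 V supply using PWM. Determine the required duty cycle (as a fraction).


D = V_avg/V_supply = 39.8544/45.6 = 0.8740

0.8740


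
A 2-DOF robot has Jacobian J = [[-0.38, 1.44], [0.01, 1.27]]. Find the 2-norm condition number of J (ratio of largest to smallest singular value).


JJ^T eigenvalues: trace(JJ^T) = 3.8310, det(JJ^T) = det(J)^2 = 0.24700900
s_max^2 = (3.8310 + sqrt(13.68852500))/2 = 3.76540034
s_min^2 = (3.8310 - sqrt(13.68852500))/2 = 0.06559966
kappa = s_max/s_min = sqrt(3.76540034/0.06559966) = 7.5763

7.5763


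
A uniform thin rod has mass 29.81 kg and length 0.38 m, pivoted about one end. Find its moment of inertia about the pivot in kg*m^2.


I = (1/3)*m*L^2 = (1/3)*29.81*0.38^2 = 1.4349

1.4349 kg*m^2


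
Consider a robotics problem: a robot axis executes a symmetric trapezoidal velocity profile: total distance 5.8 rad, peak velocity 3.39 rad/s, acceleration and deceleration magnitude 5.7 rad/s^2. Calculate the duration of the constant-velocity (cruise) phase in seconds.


t_acc = v/a = 0.594737 s, d_acc = v^2/(2a) = 1.008079 rad each
d_cruise = 5.8 - 2*1.008079 = 3.783842 rad
t_cruise = d_cruise/v = 3.783842/3.39 = 1.1162

1.1162 s


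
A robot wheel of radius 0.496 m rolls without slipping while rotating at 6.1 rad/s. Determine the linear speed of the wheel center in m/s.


v = omega * r = 6.1 * 0.496 = 3.0256

3.0256 m/s


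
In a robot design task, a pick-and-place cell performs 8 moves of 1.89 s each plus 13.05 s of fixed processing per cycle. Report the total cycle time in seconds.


T = 8*1.89 + 13.05 = 28.1700

28.1700 s


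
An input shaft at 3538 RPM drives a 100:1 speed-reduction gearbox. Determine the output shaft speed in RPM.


omega_out = omega_in / N = 3538 / 100 = 35.3800

35.3800 RPM


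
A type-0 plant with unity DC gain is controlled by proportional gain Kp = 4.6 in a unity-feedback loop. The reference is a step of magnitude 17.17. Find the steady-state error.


e_ss = R/(1 + Kp) = 17.17/(1 + 4.6) = 17.17/5.6000 = 3.0661

3.0661


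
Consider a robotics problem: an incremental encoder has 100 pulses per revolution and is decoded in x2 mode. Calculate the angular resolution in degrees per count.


resolution = 360 / (PPR * 2) = 360 / 200 = 1.8000

1.8000 degrees


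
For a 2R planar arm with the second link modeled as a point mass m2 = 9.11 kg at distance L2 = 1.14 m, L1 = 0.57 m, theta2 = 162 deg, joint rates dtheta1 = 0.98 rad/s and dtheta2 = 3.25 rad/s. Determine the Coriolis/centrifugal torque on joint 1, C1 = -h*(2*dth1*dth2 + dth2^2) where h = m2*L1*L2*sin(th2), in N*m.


h = m2*L1*L2*sin(th2) = 9.11*0.57*1.14*sin(162 deg) = 1.829281
C1 = -h*(2*0.98*3.25 + 3.25^2) = -1.829281*16.9325 = -30.9743

-30.9743 N*m


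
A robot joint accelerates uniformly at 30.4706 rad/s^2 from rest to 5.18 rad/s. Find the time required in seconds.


t = delta_omega / alpha = 5.18 / 30.4706 = 0.1700

0.1700 s


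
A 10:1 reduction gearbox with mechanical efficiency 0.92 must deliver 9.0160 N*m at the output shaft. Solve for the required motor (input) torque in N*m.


tau_in = tau_out / (N * eta) = 9.0160 / (10 * 0.92) = 0.9800

0.9800 N*m


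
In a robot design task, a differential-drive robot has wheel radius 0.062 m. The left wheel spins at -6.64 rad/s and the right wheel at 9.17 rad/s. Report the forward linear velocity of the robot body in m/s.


v = r*(wR + wL)/2 = 0.062*(9.17 + -6.64)/2 = 0.0784

0.0784 m/s


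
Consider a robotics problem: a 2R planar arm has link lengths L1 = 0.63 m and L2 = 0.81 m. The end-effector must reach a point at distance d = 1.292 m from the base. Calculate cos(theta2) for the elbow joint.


cos(th2) = (d^2 - L1^2 - L2^2)/(2*L1*L2) = (1.292^2 - 0.63^2 - 0.81^2)/(2*0.63*0.81) = 0.6038

0.6038


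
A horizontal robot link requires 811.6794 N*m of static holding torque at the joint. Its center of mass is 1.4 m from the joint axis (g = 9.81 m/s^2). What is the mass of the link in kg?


m = tau / (g*L) = 811.6794 / (9.81 * 1.4) = 59.1000

59.1000 kg


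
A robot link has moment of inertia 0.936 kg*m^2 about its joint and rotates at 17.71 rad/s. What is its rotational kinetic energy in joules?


KE = (1/2)*I*omega^2 = 0.5*0.936*17.71^2 = 146.7854

146.7854 J


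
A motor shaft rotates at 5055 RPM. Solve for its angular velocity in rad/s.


omega = 5055 * 2*pi/60 = 529.3584

529.3584 rad/s


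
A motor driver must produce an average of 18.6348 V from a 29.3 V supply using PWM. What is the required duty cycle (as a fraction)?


D = V_avg/V_supply = 18.6348/29.3 = 0.6360

0.6360


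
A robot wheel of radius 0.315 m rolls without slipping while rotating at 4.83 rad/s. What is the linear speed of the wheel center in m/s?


v = omega * r = 4.83 * 0.315 = 1.5214

1.5214 m/s


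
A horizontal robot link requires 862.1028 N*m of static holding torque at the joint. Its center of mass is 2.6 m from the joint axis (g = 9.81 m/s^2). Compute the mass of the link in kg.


m = tau / (g*L) = 862.1028 / (9.81 * 2.6) = 33.8000

33.8000 kg


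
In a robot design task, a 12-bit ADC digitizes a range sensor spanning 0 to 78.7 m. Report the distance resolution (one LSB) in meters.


res = range / 2^n = 78.7/2^12 = 78.7/4096 = 0.0192

0.0192 m


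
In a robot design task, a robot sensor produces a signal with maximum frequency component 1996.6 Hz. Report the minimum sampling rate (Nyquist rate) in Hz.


f_s,min = 2*f_max = 2*1996.6 = 3993.2000

3993.2000 Hz


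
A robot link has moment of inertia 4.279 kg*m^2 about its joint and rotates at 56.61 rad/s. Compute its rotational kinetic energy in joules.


KE = (1/2)*I*omega^2 = 0.5*4.279*56.61^2 = 6856.4387

6856.4387 J


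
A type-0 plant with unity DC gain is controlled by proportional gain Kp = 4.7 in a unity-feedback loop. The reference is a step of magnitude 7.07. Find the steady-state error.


e_ss = R/(1 + Kp) = 7.07/(1 + 4.7) = 7.07/5.7000 = 1.2404

1.2404


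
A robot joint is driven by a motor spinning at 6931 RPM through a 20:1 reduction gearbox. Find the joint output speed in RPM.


omega_joint = omega_motor / N = 6931 / 20 = 346.5500

346.5500 RPM


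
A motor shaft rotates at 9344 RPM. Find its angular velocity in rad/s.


omega = 9344 * 2*pi/60 = 978.5014

978.5014 rad/s


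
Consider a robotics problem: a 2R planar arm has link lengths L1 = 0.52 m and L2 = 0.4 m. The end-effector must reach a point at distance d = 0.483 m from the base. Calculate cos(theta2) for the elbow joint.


cos(th2) = (d^2 - L1^2 - L2^2)/(2*L1*L2) = (0.483^2 - 0.52^2 - 0.4^2)/(2*0.52*0.4) = -0.4738

-0.4738


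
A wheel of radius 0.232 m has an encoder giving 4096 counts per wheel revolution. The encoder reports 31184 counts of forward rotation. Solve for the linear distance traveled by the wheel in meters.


revs = 31184/4096 = 7.613281
d = revs * 2*pi*r = 7.613281 * 2*pi*0.232 = 11.0979

11.0979 m


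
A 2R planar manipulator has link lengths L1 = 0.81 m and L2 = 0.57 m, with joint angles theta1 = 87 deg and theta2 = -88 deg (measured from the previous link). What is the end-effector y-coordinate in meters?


y = L1*sin(th1) + L2*sin(th1+th2) = 0.81*sin(87 deg) + 0.57*sin(-1 deg) = 0.7989

0.7989 m


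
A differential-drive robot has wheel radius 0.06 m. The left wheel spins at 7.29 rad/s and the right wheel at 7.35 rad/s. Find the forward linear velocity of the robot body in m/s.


v = r*(wR + wL)/2 = 0.06*(7.35 + 7.29)/2 = 0.4392

0.4392 m/s


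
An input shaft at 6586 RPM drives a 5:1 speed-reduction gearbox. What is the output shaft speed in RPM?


omega_out = omega_in / N = 6586 / 5 = 1317.2000

1317.2000 RPM


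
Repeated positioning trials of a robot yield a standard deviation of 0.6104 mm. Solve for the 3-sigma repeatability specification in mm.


repeatability = 3*sigma = 3*0.6104 = 1.8312

1.8312 mm


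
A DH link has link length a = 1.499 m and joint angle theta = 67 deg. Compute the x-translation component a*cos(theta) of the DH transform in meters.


a*cos(theta) = 1.499*cos(67 deg) = 0.5857

0.5857 m


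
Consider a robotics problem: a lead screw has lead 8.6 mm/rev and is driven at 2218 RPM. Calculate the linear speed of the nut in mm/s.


v = lead * (RPM/60) = 8.6*2218/60 = 317.9133

317.9133 mm/s


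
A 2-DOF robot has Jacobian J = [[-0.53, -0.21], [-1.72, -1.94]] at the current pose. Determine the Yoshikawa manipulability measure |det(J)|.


det(J) = -0.53*-1.94 - (-0.21)*(-1.72) = 0.6670
|det(J)| = 0.6670

0.6670


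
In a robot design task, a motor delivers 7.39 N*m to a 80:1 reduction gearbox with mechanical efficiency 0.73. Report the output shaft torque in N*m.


tau_out = tau_in * N * eta = 7.39 * 80 * 0.73 = 431.5760

431.5760 N*m


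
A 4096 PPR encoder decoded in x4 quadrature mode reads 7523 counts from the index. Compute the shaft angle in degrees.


angle = counts * 360 / (PPR*4) = 7523 * 360 / 16384 = 165.3003

165.3003 degrees


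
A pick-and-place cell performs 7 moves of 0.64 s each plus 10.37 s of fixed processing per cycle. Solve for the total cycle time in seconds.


T = 7*0.64 + 10.37 = 14.8500

14.8500 s


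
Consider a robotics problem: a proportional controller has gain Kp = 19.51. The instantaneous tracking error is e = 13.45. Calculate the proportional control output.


u_P = Kp * e = 19.51 * 13.45 = 262.4095

262.4095


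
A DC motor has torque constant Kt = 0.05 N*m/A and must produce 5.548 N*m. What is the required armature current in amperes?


I = tau / Kt = 5.548/0.05 = 110.9600

110.9600 A


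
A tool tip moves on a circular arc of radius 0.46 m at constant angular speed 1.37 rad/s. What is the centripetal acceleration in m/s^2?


a_c = omega^2 * r = 1.37^2 * 0.46 = 0.8634

0.8634 m/s^2


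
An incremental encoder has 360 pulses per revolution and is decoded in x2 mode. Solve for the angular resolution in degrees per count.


resolution = 360 / (PPR * 2) = 360 / 720 = 0.5000

0.5000 degrees


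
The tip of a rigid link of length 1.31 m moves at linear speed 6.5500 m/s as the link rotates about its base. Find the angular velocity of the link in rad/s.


omega = v / L = 6.5500 / 1.31 = 5.0000

5.0000 rad/s


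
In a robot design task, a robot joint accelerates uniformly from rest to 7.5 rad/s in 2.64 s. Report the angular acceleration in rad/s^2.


alpha = delta_omega / t = 7.5 / 2.64 = 2.8409

2.8409 rad/s^2


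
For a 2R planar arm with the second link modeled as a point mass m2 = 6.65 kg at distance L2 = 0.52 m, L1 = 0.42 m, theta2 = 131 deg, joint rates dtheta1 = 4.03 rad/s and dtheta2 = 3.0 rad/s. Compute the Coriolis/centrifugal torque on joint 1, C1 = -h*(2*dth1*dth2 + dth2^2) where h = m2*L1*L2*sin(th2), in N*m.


h = m2*L1*L2*sin(th2) = 6.65*0.42*0.52*sin(131 deg) = 1.096110
C1 = -h*(2*4.03*3.0 + 3.0^2) = -1.096110*33.1800 = -36.3689

-36.3689 N*m


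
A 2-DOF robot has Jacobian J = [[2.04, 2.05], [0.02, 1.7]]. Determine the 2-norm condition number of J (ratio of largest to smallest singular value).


JJ^T eigenvalues: trace(JJ^T) = 11.2545, det(JJ^T) = det(J)^2 = 11.74432900
s_max^2 = (11.2545 + sqrt(79.68645425))/2 = 10.09061348
s_min^2 = (11.2545 - sqrt(79.68645425))/2 = 1.16388652
kappa = s_max/s_min = sqrt(10.09061348/1.16388652) = 2.9444

2.9444


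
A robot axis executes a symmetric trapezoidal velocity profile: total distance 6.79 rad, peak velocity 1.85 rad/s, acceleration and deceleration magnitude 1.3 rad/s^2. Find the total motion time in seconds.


t_acc = v/a = 1.85/1.3 = 1.423077 s
d_acc = v^2/(2a) = 1.316346 rad (each ramp)
d_cruise = 6.79 - 2*1.316346 = 4.157308 rad
t_cruise = 4.157308/1.85 = 2.247194 s
t_total = 2*1.423077 + 2.247194 = 5.0933

5.0933 s


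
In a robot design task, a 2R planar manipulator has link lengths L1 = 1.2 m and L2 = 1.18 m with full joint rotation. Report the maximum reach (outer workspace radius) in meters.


r_max = L1 + L2 = 1.2 + 1.18 = 2.3800

2.3800 m


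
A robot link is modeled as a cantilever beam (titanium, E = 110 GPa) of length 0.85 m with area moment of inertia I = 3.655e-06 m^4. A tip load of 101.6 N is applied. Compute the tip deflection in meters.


delta = F*L^3/(3*E*I) = 101.6*0.85^3/(3*1.100e+11*3.655e-06)
      = 62.3951/1206150 = 5.1731e-05

5.1731e-05 m


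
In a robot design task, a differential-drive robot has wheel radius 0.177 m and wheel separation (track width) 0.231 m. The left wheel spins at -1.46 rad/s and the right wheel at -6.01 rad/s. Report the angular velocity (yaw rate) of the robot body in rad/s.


omega = r*(wR - wL)/L = 0.177*(-6.01 - (-1.46))/0.231 = -3.4864

-3.4864 rad/s


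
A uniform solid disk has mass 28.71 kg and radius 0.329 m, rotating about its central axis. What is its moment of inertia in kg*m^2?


I = (1/2)*m*R^2 = 0.5*28.71*0.329^2 = 1.5538

1.5538 kg*m^2


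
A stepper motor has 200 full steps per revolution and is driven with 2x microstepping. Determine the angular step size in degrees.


step = 360/(200*2) = 360/400 = 0.9000

0.9000 degrees


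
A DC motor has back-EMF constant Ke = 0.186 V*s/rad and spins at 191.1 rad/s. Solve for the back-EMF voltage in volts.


V_emf = Ke * omega = 0.186*191.1 = 35.5446

35.5446 V


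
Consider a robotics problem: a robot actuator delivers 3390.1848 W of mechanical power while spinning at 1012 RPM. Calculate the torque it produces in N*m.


omega = 1012 * 2*pi/60 = 105.976392 rad/s
tau = P / omega = 3390.1848 / 105.976392 = 31.9900

31.9900 N*m


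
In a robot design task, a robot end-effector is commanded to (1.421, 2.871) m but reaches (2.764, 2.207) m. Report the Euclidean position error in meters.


dx = 2.764 - (1.421) = 1.3430, dy = 2.207 - (2.871) = -0.6640
err = sqrt(1.803649 + 0.440896) = 1.4982

1.4982 m


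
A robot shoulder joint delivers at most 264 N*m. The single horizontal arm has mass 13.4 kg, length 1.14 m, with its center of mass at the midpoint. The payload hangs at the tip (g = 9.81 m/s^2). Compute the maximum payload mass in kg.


tau_arm = m_arm*g*(L/2) = 13.4*9.81*1.14/2 = 74.9288 N*m
tau_payload = tau_max - tau_arm = 264 - 74.9288 = 189.0712
m_payload = tau_payload / (g*L) = 189.0712 / (9.81*1.14) = 16.9064

16.9064 kg


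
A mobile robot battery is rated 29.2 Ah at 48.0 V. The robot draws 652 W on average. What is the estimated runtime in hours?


E = 29.2*48.0 = 1401.6000 Wh
t = E/P = 1401.6000/652 = 2.1497

2.1497 hours


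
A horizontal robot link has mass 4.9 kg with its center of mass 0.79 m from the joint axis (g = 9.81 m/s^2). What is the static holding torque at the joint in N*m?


tau = m*g*L = 4.9 * 9.81 * 0.79 = 37.9745

37.9745 N*m


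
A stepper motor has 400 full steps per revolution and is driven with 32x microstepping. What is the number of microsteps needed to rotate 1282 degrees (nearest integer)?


step_size = 360/(400*32) = 360/12800 = 0.028125 deg
n = 1282/(360/12800) = 1282*12800/360 = 45582.2222 -> 45582

45582 steps


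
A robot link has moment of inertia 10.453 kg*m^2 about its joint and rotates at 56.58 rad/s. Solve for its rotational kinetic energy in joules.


KE = (1/2)*I*omega^2 = 0.5*10.453*56.58^2 = 16731.5756

16731.5756 J


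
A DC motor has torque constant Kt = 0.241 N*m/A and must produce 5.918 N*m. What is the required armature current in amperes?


I = tau / Kt = 5.918/0.241 = 24.5560

24.5560 A


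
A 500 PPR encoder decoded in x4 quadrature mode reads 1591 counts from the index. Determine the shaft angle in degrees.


angle = counts * 360 / (PPR*4) = 1591 * 360 / 2000 = 286.3800

286.3800 degrees


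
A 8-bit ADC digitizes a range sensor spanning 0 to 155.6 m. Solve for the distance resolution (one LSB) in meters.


res = range / 2^n = 155.6/2^8 = 155.6/256 = 0.6078

0.6078 m


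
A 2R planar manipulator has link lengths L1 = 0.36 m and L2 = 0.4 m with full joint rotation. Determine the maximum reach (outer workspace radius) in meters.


r_max = L1 + L2 = 0.36 + 0.4 = 0.7600

0.7600 m


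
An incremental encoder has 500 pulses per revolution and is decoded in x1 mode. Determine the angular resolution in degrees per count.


resolution = 360 / (PPR * 1) = 360 / 500 = 0.7200

0.7200 degrees


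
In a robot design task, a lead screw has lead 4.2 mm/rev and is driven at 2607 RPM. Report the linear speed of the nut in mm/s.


v = lead * (RPM/60) = 4.2*2607/60 = 182.4900

182.4900 mm/s


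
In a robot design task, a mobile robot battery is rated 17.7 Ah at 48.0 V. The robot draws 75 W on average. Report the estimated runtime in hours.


E = 17.7*48.0 = 849.6000 Wh
t = E/P = 849.6000/75 = 11.3280

11.3280 hours


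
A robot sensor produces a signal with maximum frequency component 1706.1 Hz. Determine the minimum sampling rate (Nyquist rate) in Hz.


f_s,min = 2*f_max = 2*1706.1 = 3412.2000

3412.2000 Hz


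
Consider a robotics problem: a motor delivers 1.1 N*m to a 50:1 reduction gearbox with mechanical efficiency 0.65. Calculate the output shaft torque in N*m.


tau_out = tau_in * N * eta = 1.1 * 50 * 0.65 = 35.7500

35.7500 N*m


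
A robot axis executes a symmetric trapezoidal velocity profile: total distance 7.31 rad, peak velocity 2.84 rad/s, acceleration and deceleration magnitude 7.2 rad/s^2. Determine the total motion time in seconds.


t_acc = v/a = 2.84/7.2 = 0.394444 s
d_acc = v^2/(2a) = 0.560111 rad (each ramp)
d_cruise = 7.31 - 2*0.560111 = 6.189778 rad
t_cruise = 6.189778/2.84 = 2.179499 s
t_total = 2*0.394444 + 2.179499 = 2.9684

2.9684 s


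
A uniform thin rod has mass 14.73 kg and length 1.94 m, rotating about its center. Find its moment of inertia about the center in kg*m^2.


I = (1/12)*m*L^2 = (1/12)*14.73*1.94^2 = 4.6198

4.6198 kg*m^2


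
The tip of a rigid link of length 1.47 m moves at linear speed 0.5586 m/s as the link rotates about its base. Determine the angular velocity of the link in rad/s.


omega = v / L = 0.5586 / 1.47 = 0.3800

0.3800 rad/s


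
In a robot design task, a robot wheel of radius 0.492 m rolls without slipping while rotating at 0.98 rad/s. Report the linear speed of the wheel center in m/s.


v = omega * r = 0.98 * 0.492 = 0.4822

0.4822 m/s


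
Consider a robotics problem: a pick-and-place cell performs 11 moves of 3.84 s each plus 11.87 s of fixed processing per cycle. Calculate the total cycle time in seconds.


T = 11*3.84 + 11.87 = 54.1100

54.1100 s


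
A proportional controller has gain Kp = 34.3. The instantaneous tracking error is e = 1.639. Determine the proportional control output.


u_P = Kp * e = 34.3 * 1.639 = 56.2177

56.2177


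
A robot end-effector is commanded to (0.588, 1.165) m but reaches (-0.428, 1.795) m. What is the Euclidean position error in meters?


dx = -0.428 - (0.588) = -1.0160, dy = 1.795 - (1.165) = 0.6300
err = sqrt(1.032256 + 0.396900) = 1.1955

1.1955 m


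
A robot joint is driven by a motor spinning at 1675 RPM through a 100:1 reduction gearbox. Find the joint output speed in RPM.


omega_joint = omega_motor / N = 1675 / 100 = 16.7500

16.7500 RPM


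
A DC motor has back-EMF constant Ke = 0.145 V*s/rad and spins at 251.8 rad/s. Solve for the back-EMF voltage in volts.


V_emf = Ke * omega = 0.145*251.8 = 36.5110

36.5110 V


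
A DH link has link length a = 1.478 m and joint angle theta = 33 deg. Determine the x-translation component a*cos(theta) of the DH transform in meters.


a*cos(theta) = 1.478*cos(33 deg) = 1.2396

1.2396 m


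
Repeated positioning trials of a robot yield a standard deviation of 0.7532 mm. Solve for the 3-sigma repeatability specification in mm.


repeatability = 3*sigma = 3*0.7532 = 2.2596

2.2596 mm


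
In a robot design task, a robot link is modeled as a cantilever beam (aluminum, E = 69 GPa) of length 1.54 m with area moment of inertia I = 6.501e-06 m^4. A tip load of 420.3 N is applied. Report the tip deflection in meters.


delta = F*L^3/(3*E*I) = 420.3*1.54^3/(3*6.900e+10*6.501e-06)
      = 1535.0465592/1345707 = 0.0011

0.0011 m


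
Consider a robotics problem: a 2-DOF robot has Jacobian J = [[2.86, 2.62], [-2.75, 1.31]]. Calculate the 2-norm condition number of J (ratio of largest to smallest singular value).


JJ^T eigenvalues: trace(JJ^T) = 24.3226, det(JJ^T) = det(J)^2 = 119.93754256
s_max^2 = (24.3226 + sqrt(111.83870052))/2 = 17.44899091
s_min^2 = (24.3226 - sqrt(111.83870052))/2 = 6.87360909
kappa = s_max/s_min = sqrt(17.44899091/6.87360909) = 1.5933

1.5933


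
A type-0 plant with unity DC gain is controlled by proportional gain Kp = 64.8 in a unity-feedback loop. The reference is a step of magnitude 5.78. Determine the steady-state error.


e_ss = R/(1 + Kp) = 5.78/(1 + 64.8) = 5.78/65.8000 = 0.0878

0.0878


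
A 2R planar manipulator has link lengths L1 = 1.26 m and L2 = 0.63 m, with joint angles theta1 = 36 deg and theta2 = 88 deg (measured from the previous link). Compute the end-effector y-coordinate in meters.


y = L1*sin(th1) + L2*sin(th1+th2) = 1.26*sin(36 deg) + 0.63*sin(124 deg) = 1.2629

1.2629 m


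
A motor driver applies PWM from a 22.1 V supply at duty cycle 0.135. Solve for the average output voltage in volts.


V_avg = V_supply * D = 22.1*0.135 = 2.9835

2.9835 V


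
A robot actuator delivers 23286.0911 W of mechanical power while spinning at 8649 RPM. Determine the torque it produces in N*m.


omega = 8649 * 2*pi/60 = 905.721162 rad/s
tau = P / omega = 23286.0911 / 905.721162 = 25.7100

25.7100 N*m


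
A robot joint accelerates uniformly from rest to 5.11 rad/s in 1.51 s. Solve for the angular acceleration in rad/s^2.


alpha = delta_omega / t = 5.11 / 1.51 = 3.3841

3.3841 rad/s^2


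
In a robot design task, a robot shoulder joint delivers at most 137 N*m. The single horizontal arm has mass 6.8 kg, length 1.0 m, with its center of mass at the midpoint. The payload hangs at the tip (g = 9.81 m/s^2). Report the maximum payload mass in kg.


tau_arm = m_arm*g*(L/2) = 6.8*9.81*1.0/2 = 33.3540 N*m
tau_payload = tau_max - tau_arm = 137 - 33.3540 = 103.6460
m_payload = tau_payload / (g*L) = 103.6460 / (9.81*1.0) = 10.5653

10.5653 kg


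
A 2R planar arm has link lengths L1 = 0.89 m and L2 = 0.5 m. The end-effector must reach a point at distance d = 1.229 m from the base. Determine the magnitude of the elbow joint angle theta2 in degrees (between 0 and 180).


cos(th2) = (d^2 - L1^2 - L2^2)/(2*L1*L2) = (1.229^2 - 0.89^2 - 0.5^2)/(2*0.89*0.5) = 0.52622584
th2 = acos(0.52622584) = 58.2492 deg

58.2492 degrees


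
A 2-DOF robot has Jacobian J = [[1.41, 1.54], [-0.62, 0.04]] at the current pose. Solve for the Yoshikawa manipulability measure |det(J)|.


det(J) = 1.41*0.04 - (1.54)*(-0.62) = 1.0112
|det(J)| = 1.0112

1.0112


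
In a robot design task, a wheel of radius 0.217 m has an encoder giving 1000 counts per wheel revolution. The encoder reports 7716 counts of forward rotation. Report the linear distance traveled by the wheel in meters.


revs = 7716/1000 = 7.716000
d = revs * 2*pi*r = 7.716000 * 2*pi*0.217 = 10.5204

10.5204 m


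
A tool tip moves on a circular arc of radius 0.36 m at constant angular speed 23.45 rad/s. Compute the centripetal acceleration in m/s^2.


a_c = omega^2 * r = 23.45^2 * 0.36 = 197.9649

197.9649 m/s^2


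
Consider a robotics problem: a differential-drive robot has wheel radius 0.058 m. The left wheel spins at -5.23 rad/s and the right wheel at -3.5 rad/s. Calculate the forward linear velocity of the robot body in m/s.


v = r*(wR + wL)/2 = 0.058*(-3.5 + -5.23)/2 = -0.2532

-0.2532 m/s


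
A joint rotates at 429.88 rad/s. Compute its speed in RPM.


RPM = 429.88 * 60/(2*pi) = 4105.0516

4105.0516 RPM


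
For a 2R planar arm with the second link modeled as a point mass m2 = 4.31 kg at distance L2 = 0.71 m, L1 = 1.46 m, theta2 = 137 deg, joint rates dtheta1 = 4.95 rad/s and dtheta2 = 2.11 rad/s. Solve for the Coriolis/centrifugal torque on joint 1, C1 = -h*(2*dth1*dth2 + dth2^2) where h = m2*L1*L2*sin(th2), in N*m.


h = m2*L1*L2*sin(th2) = 4.31*1.46*0.71*sin(137 deg) = 3.046995
C1 = -h*(2*4.95*2.11 + 2.11^2) = -3.046995*25.3411 = -77.2142

-77.2142 N*m


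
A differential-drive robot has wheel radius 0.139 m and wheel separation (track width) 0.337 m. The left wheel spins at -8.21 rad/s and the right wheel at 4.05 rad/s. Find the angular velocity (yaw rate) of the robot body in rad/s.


omega = r*(wR - wL)/L = 0.139*(4.05 - (-8.21))/0.337 = 5.0568

5.0568 rad/s


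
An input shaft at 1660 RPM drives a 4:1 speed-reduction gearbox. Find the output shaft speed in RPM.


omega_out = omega_in / N = 1660 / 4 = 415.0000

415.0000 RPM


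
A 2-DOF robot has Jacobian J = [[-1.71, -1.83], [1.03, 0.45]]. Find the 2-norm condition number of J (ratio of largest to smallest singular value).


JJ^T eigenvalues: trace(JJ^T) = 7.5364, det(JJ^T) = det(J)^2 = 1.24411716
s_max^2 = (7.5364 + sqrt(51.82085632))/2 = 7.36753523
s_min^2 = (7.5364 - sqrt(51.82085632))/2 = 0.16886477
kappa = s_max/s_min = sqrt(7.36753523/0.16886477) = 6.6053

6.6053


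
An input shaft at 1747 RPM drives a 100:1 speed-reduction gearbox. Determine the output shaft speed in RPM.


omega_out = omega_in / N = 1747 / 100 = 17.4700

17.4700 RPM


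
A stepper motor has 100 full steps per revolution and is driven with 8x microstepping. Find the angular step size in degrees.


step = 360/(100*8) = 360/800 = 0.4500

0.4500 degrees


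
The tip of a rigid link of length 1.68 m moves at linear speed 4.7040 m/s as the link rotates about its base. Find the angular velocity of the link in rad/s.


omega = v / L = 4.7040 / 1.68 = 2.8000

2.8000 rad/s


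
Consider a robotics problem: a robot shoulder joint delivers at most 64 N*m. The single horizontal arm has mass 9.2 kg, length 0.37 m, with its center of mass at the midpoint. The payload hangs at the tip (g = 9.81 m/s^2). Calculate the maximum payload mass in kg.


tau_arm = m_arm*g*(L/2) = 9.2*9.81*0.37/2 = 16.6966 N*m
tau_payload = tau_max - tau_arm = 64 - 16.6966 = 47.3034
m_payload = tau_payload / (g*L) = 47.3034 / (9.81*0.37) = 13.0323

13.0323 kg


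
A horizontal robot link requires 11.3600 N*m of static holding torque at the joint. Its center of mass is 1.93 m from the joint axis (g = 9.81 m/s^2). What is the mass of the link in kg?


m = tau / (g*L) = 11.3600 / (9.81 * 1.93) = 0.6000

0.6000 kg


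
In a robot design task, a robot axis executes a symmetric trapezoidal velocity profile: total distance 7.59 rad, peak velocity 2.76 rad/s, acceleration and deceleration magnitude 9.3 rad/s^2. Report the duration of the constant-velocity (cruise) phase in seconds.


t_acc = v/a = 0.296774 s, d_acc = v^2/(2a) = 0.409548 rad each
d_cruise = 7.59 - 2*0.409548 = 6.770904 rad
t_cruise = d_cruise/v = 6.770904/2.76 = 2.4532

2.4532 s


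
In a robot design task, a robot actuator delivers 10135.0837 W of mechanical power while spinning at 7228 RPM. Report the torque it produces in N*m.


omega = 7228 * 2*pi/60 = 756.914390 rad/s
tau = P / omega = 10135.0837 / 756.914390 = 13.3900

13.3900 N*m


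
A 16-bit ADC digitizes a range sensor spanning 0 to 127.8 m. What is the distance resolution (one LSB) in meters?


res = range / 2^n = 127.8/2^16 = 127.8/65536 = 0.0020

0.0020 m


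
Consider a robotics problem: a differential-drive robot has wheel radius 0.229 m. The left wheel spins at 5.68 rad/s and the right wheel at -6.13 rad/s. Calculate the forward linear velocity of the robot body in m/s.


v = r*(wR + wL)/2 = 0.229*(-6.13 + 5.68)/2 = -0.0515

-0.0515 m/s


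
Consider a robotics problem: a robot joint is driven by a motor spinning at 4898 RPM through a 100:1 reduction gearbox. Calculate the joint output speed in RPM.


omega_joint = omega_motor / N = 4898 / 100 = 48.9800

48.9800 RPM


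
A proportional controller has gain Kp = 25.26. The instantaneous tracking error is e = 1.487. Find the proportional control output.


u_P = Kp * e = 25.26 * 1.487 = 37.5616

37.5616


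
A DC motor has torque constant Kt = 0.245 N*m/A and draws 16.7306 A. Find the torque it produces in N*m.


tau = Kt * I = 0.245*16.7306 = 4.0990

4.0990 N*m


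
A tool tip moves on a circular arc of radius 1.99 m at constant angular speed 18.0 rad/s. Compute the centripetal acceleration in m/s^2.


a_c = omega^2 * r = 18.0^2 * 1.99 = 644.7600

644.7600 m/s^2


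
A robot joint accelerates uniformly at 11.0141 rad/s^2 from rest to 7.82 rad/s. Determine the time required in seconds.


t = delta_omega / alpha = 7.82 / 11.0141 = 0.7100

0.7100 s


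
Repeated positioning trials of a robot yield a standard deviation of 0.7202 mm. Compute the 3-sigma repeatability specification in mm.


repeatability = 3*sigma = 3*0.7202 = 2.1606

2.1606 mm


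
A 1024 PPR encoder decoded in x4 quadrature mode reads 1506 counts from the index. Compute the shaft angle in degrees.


angle = counts * 360 / (PPR*4) = 1506 * 360 / 4096 = 132.3633

132.3633 degrees


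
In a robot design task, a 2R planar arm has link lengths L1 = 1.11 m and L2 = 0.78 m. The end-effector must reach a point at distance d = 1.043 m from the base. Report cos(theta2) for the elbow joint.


cos(th2) = (d^2 - L1^2 - L2^2)/(2*L1*L2) = (1.043^2 - 1.11^2 - 0.78^2)/(2*1.11*0.78) = -0.4347

-0.4347


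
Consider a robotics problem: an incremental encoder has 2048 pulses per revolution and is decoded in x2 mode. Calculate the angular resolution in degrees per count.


resolution = 360 / (PPR * 2) = 360 / 4096 = 0.0879

0.0879 degrees


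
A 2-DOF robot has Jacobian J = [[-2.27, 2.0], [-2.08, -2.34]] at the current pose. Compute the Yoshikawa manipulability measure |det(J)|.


det(J) = -2.27*-2.34 - (2.0)*(-2.08) = 9.4718
|det(J)| = 9.4718

9.4718


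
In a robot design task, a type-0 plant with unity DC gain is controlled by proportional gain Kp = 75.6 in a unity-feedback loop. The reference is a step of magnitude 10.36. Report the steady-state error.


e_ss = R/(1 + Kp) = 10.36/(1 + 75.6) = 10.36/76.6000 = 0.1352

0.1352


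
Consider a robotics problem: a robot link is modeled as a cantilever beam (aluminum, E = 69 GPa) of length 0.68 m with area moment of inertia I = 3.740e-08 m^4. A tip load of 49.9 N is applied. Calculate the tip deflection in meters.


delta = F*L^3/(3*E*I) = 49.9*0.68^3/(3*6.900e+10*3.740e-08)
      = 15.6901568/7741.8 = 0.0020

0.0020 m


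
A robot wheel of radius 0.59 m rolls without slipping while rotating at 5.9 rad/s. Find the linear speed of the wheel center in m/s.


v = omega * r = 5.9 * 0.59 = 3.4810

3.4810 m/s


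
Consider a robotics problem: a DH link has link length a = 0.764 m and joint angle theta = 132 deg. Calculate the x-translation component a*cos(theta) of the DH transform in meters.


a*cos(theta) = 0.764*cos(132 deg) = -0.5112

-0.5112 m


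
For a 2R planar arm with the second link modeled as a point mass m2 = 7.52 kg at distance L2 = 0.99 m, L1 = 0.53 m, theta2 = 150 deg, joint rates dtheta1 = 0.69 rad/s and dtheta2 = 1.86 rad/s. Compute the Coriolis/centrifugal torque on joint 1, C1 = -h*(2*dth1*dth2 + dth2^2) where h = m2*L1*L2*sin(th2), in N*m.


h = m2*L1*L2*sin(th2) = 7.52*0.53*0.99*sin(150 deg) = 1.972872
C1 = -h*(2*0.69*1.86 + 1.86^2) = -1.972872*6.0264 = -11.8893

-11.8893 N*m
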